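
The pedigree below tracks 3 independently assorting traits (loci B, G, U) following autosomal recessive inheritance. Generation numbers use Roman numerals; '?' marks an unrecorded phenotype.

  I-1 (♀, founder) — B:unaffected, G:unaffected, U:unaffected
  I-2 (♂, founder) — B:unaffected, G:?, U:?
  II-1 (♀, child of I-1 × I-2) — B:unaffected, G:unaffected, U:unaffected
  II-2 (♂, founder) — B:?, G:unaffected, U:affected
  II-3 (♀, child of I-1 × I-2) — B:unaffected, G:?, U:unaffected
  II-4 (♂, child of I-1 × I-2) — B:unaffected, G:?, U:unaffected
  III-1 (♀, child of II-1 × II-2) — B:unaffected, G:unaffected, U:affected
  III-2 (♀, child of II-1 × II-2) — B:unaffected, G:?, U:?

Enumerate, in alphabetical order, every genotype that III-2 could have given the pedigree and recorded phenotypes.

B/I-1 un ·: BB|Bb
B/I-2 un ·: BB|Bb
B/II-1 un I-1×I-2: BB|Bb
B/II-2 ? ·: BB|Bb|bb
B/II-3 un I-1×I-2: BB|Bb
B/II-4 un I-1×I-2: BB|Bb
B/III-1 un II-1×II-2: BB|Bb
B/III-2 un II-1×II-2: BB|Bb
⇒ B over [I-1,I-2,II-1,II-2,II-3,II-4,III-1,III-2]: 186 consistent
G/I-1 un ·: GG|Gg
G/I-2 ? ·: GG|Gg|gg
G/II-1 un I-1×I-2: GG|Gg
G/II-2 un ·: GG|Gg
G/II-3 ? I-1×I-2: GG|Gg|gg
G/II-4 ? I-1×I-2: GG|Gg|gg
G/III-1 un II-1×II-2: GG|Gg
G/III-2 ? II-1×II-2: GG|Gg|gg
⇒ G over [I-1,I-2,II-1,II-2,II-3,II-4,III-1,III-2]: 310 consistent
U/I-1 un ·: UU|Uu
U/I-2 ? ·: UU|Uu|uu
U/II-1 un I-1×I-2: Uu
U/II-2 aff ·: uu
U/II-3 un I-1×I-2: UU|Uu
U/II-4 un I-1×I-2: UU|Uu
U/III-1 aff II-1×II-2: uu
U/III-2 ? II-1×II-2: Uu|uu
⇒ U over [I-1,I-2,II-1,II-2,II-3,II-4,III-1,III-2]: 28 consistent

III-2 ∈ {BB GG Uu, BB GG uu, BB Gg Uu, BB Gg uu, BB gg Uu, BB gg uu, Bb GG Uu, Bb GG uu, Bb Gg Uu, Bb Gg uu, Bb gg Uu, Bb gg uu}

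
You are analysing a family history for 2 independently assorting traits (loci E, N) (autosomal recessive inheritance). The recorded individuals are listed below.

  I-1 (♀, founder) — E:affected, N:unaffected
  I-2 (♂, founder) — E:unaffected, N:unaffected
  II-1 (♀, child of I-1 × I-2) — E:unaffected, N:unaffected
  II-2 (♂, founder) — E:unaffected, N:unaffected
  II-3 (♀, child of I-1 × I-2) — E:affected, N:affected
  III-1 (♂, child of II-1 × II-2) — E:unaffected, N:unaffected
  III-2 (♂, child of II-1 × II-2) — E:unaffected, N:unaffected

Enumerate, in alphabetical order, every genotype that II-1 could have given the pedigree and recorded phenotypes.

II-1 ∈ {Ee NN, Ee Nn}

E/I-1 aff ·: ee
E/I-2 un ·: Ee
E/II-1 un I-1×I-2: Ee
E/II-2 un ·: EE|Ee
E/II-3 aff I-1×I-2: ee
E/III-1 un II-1×II-2: EE|Ee
E/III-2 un II-1×II-2: EE|Ee
⇒ E over [I-1,I-2,II-1,II-2,II-3,III-1,III-2]: 8 consistent
N/I-1 un ·: Nn
N/I-2 un ·: Nn
N/II-1 un I-1×I-2: NN|Nn
N/II-2 un ·: NN|Nn
N/II-3 aff I-1×I-2: nn
N/III-1 un II-1×II-2: NN|Nn
N/III-2 un II-1×II-2: NN|Nn
⇒ N over [I-1,I-2,II-1,II-2,II-3,III-1,III-2]: 13 consistent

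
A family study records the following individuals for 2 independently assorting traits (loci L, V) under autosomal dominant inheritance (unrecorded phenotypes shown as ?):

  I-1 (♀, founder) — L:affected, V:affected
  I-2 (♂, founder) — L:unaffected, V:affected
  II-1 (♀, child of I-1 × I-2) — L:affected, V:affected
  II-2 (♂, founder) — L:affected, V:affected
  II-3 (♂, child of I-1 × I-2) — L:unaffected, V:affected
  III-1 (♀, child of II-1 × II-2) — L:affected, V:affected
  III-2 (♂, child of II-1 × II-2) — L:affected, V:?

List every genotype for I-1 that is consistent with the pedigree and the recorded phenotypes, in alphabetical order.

I-1 ∈ {Ll VV, Ll Vv}

L/I-1 aff ·: Ll
L/I-2 un ·: ll
L/II-1 aff I-1×I-2: Ll
L/II-2 aff ·: Ll|LL
L/II-3 un I-1×I-2: ll
L/III-1 aff II-1×II-2: Ll|LL
L/III-2 aff II-1×II-2: Ll|LL
⇒ L over [I-1,I-2,II-1,II-2,II-3,III-1,III-2]: 8 consistent
V/I-1 aff ·: Vv|VV
V/I-2 aff ·: Vv|VV
V/II-1 aff I-1×I-2: Vv|VV
V/II-2 aff ·: Vv|VV
V/II-3 aff I-1×I-2: Vv|VV
V/III-1 aff II-1×II-2: Vv|VV
V/III-2 ? II-1×II-2: vv|Vv|VV
⇒ V over [I-1,I-2,II-1,II-2,II-3,III-1,III-2]: 95 consistent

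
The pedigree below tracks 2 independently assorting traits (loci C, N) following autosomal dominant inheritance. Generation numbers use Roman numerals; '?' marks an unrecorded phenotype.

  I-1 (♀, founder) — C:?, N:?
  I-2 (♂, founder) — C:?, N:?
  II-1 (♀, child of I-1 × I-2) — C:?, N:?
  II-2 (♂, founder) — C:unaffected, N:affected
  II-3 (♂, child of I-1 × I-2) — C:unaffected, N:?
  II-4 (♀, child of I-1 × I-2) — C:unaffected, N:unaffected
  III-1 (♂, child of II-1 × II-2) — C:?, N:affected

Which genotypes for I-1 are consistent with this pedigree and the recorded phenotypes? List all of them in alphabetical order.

I-1 ∈ {Cc Nn, Cc nn, cc Nn, cc nn}

C/I-1 ? ·: cc|Cc
C/I-2 ? ·: cc|Cc
C/II-1 ? I-1×I-2: cc|Cc|CC
C/II-2 un ·: cc
C/II-3 un I-1×I-2: cc
C/II-4 un I-1×I-2: cc
C/III-1 ? II-1×II-2: cc|Cc
⇒ C over [I-1,I-2,II-1,II-2,II-3,II-4,III-1]: 11 consistent
N/I-1 ? ·: nn|Nn
N/I-2 ? ·: nn|Nn
N/II-1 ? I-1×I-2: nn|Nn|NN
N/II-2 aff ·: Nn|NN
N/II-3 ? I-1×I-2: nn|Nn|NN
N/II-4 un I-1×I-2: nn
N/III-1 aff II-1×II-2: Nn|NN
⇒ N over [I-1,I-2,II-1,II-2,II-3,II-4,III-1]: 53 consistent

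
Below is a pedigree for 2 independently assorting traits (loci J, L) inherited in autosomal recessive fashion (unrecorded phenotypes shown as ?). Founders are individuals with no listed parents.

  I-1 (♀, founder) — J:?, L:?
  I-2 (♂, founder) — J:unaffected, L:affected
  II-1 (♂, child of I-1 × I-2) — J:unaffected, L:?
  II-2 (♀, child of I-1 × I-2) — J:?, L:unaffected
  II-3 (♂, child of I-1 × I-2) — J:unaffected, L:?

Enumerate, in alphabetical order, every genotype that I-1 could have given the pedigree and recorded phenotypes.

I-1 ∈ {JJ LL, JJ Ll, Jj LL, Jj Ll, jj LL, jj Ll}

J/I-1 ? ·: JJ|Jj|jj
J/I-2 un ·: JJ|Jj
J/II-1 un I-1×I-2: JJ|Jj
J/II-2 ? I-1×I-2: JJ|Jj|jj
J/II-3 un I-1×I-2: JJ|Jj
⇒ J over [I-1,I-2,II-1,II-2,II-3]: 32 consistent
L/I-1 ? ·: LL|Ll
L/I-2 aff ·: ll
L/II-1 ? I-1×I-2: Ll|ll
L/II-2 un I-1×I-2: Ll
L/II-3 ? I-1×I-2: Ll|ll
⇒ L over [I-1,I-2,II-1,II-2,II-3]: 5 consistent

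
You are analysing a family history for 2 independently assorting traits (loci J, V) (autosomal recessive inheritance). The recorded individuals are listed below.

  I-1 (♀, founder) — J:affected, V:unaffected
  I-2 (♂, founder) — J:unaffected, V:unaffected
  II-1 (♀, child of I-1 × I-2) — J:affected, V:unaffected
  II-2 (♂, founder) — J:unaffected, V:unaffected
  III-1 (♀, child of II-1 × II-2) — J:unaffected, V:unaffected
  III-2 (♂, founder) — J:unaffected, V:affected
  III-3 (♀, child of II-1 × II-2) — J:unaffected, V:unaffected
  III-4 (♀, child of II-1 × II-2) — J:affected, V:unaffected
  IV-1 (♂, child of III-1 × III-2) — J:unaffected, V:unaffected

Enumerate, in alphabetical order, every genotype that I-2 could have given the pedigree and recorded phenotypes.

J/I-1 aff ·: jj
J/I-2 un ·: Jj
J/II-1 aff I-1×I-2: jj
J/II-2 un ·: Jj
J/III-1 un II-1×II-2: Jj
J/III-2 un ·: JJ|Jj
J/III-3 un II-1×II-2: Jj
J/III-4 aff II-1×II-2: jj
J/IV-1 un III-1×III-2: JJ|Jj
⇒ J over [I-1,I-2,II-1,II-2,III-1,III-2,III-3,III-4,IV-1]: 4 consistent
V/I-1 un ·: VV|Vv
V/I-2 un ·: VV|Vv
V/II-1 un I-1×I-2: VV|Vv
V/II-2 un ·: VV|Vv
V/III-1 un II-1×II-2: VV|Vv
V/III-2 aff ·: vv
V/III-3 un II-1×II-2: VV|Vv
V/III-4 un II-1×II-2: VV|Vv
V/IV-1 un III-1×III-2: Vv
⇒ V over [I-1,I-2,II-1,II-2,III-1,III-2,III-3,III-4,IV-1]: 84 consistent

I-2 ∈ {Jj VV, Jj Vv}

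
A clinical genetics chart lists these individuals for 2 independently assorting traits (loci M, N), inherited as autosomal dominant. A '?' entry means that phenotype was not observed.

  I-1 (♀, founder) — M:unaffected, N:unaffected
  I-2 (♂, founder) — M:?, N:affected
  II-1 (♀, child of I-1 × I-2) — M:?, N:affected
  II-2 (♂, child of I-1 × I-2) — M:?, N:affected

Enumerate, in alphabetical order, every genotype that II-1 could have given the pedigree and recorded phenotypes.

M/I-1 un ·: mm
M/I-2 ? ·: mm|Mm|MM
M/II-1 ? I-1×I-2: mm|Mm
M/II-2 ? I-1×I-2: mm|Mm
⇒ M over [I-1,I-2,II-1,II-2]: 6 consistent
N/I-1 un ·: nn
N/I-2 aff ·: Nn|NN
N/II-1 aff I-1×I-2: Nn
N/II-2 aff I-1×I-2: Nn
⇒ N over [I-1,I-2,II-1,II-2]: 2 consistent

II-1 ∈ {Mm Nn, mm Nn}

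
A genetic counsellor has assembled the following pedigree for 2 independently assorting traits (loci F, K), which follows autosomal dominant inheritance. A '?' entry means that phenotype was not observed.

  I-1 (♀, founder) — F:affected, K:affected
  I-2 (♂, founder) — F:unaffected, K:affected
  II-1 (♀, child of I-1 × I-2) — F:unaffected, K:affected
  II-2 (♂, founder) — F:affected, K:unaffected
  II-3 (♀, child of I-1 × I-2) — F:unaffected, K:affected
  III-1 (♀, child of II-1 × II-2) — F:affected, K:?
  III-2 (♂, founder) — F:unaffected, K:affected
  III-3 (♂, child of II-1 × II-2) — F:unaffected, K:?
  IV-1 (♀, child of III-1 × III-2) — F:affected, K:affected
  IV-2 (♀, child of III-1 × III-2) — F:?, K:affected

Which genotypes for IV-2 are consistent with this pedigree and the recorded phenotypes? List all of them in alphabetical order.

F/I-1 aff ·: Ff
F/I-2 un ·: ff
F/II-1 un I-1×I-2: ff
F/II-2 aff ·: Ff
F/II-3 un I-1×I-2: ff
F/III-1 aff II-1×II-2: Ff
F/III-2 un ·: ff
F/III-3 un II-1×II-2: ff
F/IV-1 aff III-1×III-2: Ff
F/IV-2 ? III-1×III-2: ff|Ff
⇒ F over [I-1,I-2,II-1,II-2,II-3,III-1,III-2,III-3,IV-1,IV-2]: 2 consistent
K/I-1 aff ·: Kk|KK
K/I-2 aff ·: Kk|KK
K/II-1 aff I-1×I-2: Kk|KK
K/II-2 un ·: kk
K/II-3 aff I-1×I-2: Kk|KK
K/III-1 ? II-1×II-2: kk|Kk
K/III-2 aff ·: Kk|KK
K/III-3 ? II-1×II-2: kk|Kk
K/IV-1 aff III-1×III-2: Kk|KK
K/IV-2 aff III-1×III-2: Kk|KK
⇒ K over [I-1,I-2,II-1,II-2,II-3,III-1,III-2,III-3,IV-1,IV-2]: 176 consistent

IV-2 ∈ {Ff KK, Ff Kk, ff KK, ff Kk}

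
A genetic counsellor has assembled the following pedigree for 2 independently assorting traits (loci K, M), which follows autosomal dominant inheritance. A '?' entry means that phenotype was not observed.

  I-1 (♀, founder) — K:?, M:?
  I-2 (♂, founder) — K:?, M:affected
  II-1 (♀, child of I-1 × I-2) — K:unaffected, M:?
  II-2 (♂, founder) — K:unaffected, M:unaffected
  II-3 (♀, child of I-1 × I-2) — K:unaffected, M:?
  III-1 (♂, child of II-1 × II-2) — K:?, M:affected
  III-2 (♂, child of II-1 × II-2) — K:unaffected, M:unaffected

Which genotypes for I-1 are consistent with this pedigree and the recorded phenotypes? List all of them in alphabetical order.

K/I-1 ? ·: kk|Kk
K/I-2 ? ·: kk|Kk
K/II-1 un I-1×I-2: kk
K/II-2 un ·: kk
K/II-3 un I-1×I-2: kk
K/III-1 ? II-1×II-2: kk
K/III-2 un II-1×II-2: kk
⇒ K over [I-1,I-2,II-1,II-2,II-3,III-1,III-2]: 4 consistent
M/I-1 ? ·: mm|Mm|MM
M/I-2 aff ·: Mm|MM
M/II-1 ? I-1×I-2: Mm
M/II-2 un ·: mm
M/II-3 ? I-1×I-2: mm|Mm|MM
M/III-1 aff II-1×II-2: Mm
M/III-2 un II-1×II-2: mm
⇒ M over [I-1,I-2,II-1,II-2,II-3,III-1,III-2]: 10 consistent

I-1 ∈ {Kk MM, Kk Mm, Kk mm, kk MM, kk Mm, kk mm}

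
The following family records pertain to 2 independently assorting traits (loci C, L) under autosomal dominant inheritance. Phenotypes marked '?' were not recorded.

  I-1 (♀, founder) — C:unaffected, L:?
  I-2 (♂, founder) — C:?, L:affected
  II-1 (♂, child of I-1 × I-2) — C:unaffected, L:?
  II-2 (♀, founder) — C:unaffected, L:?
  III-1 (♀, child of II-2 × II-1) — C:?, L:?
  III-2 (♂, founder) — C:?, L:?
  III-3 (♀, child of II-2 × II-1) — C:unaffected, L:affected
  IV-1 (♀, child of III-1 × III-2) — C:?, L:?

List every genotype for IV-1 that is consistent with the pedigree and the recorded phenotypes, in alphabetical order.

IV-1 ∈ {Cc LL, Cc Ll, Cc ll, cc LL, cc Ll, cc ll}

C/I-1 un ·: cc
C/I-2 ? ·: cc|Cc
C/II-1 un I-1×I-2: cc
C/II-2 un ·: cc
C/III-1 ? II-2×II-1: cc
C/III-2 ? ·: cc|Cc|CC
C/III-3 un II-2×II-1: cc
C/IV-1 ? III-1×III-2: cc|Cc
⇒ C over [I-1,I-2,II-1,II-2,III-1,III-2,III-3,IV-1]: 8 consistent
L/I-1 ? ·: ll|Ll|LL
L/I-2 aff ·: Ll|LL
L/II-1 ? I-1×I-2: ll|Ll|LL
L/II-2 ? ·: ll|Ll|LL
L/III-1 ? II-2×II-1: ll|Ll|LL
L/III-2 ? ·: ll|Ll|LL
L/III-3 aff II-2×II-1: Ll|LL
L/IV-1 ? III-1×III-2: ll|Ll|LL
⇒ L over [I-1,I-2,II-1,II-2,III-1,III-2,III-3,IV-1]: 483 consistent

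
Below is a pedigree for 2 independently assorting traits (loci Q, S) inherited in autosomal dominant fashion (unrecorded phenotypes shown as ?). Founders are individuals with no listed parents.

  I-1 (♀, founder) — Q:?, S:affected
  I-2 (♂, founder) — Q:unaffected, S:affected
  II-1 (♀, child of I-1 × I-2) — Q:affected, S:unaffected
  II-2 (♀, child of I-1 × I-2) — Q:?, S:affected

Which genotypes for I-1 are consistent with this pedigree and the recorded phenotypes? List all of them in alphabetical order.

Q/I-1 ? ·: Qq|QQ
Q/I-2 un ·: qq
Q/II-1 aff I-1×I-2: Qq
Q/II-2 ? I-1×I-2: qq|Qq
⇒ Q over [I-1,I-2,II-1,II-2]: 3 consistent
S/I-1 aff ·: Ss
S/I-2 aff ·: Ss
S/II-1 un I-1×I-2: ss
S/II-2 aff I-1×I-2: Ss|SS
⇒ S over [I-1,I-2,II-1,II-2]: 2 consistent

I-1 ∈ {QQ Ss, Qq Ss}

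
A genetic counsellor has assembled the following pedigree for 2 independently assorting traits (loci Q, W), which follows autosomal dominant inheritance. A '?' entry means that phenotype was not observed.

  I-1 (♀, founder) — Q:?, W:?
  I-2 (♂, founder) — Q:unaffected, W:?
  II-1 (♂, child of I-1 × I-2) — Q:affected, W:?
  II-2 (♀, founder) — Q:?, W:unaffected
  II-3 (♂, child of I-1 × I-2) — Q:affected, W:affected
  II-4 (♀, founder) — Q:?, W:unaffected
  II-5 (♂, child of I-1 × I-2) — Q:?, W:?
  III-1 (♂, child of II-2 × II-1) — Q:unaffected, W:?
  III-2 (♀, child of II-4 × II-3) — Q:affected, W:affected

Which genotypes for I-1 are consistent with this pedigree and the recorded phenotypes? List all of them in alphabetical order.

Q/I-1 ? ·: Qq|QQ
Q/I-2 un ·: qq
Q/II-1 aff I-1×I-2: Qq
Q/II-2 ? ·: qq|Qq
Q/II-3 aff I-1×I-2: Qq
Q/II-4 ? ·: qq|Qq|QQ
Q/II-5 ? I-1×I-2: qq|Qq
Q/III-1 un II-2×II-1: qq
Q/III-2 aff II-4×II-3: Qq|QQ
⇒ Q over [I-1,I-2,II-1,II-2,II-3,II-4,II-5,III-1,III-2]: 30 consistent
W/I-1 ? ·: ww|Ww|WW
W/I-2 ? ·: ww|Ww|WW
W/II-1 ? I-1×I-2: ww|Ww|WW
W/II-2 un ·: ww
W/II-3 aff I-1×I-2: Ww|WW
W/II-4 un ·: ww
W/II-5 ? I-1×I-2: ww|Ww|WW
W/III-1 ? II-2×II-1: ww|Ww
W/III-2 aff II-4×II-3: Ww
⇒ W over [I-1,I-2,II-1,II-2,II-3,II-4,II-5,III-1,III-2]: 65 consistent

I-1 ∈ {QQ WW, QQ Ww, QQ ww, Qq WW, Qq Ww, Qq ww}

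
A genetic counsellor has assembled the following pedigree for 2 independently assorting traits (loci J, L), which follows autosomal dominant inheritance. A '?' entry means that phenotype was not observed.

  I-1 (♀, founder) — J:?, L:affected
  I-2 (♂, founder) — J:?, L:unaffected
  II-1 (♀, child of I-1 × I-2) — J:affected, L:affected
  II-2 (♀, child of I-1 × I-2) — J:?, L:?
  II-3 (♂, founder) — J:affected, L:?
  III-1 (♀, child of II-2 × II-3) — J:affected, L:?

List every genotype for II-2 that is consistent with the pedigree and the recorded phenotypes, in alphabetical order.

J/I-1 ? ·: jj|Jj|JJ
J/I-2 ? ·: jj|Jj|JJ
J/II-1 aff I-1×I-2: Jj|JJ
J/II-2 ? I-1×I-2: jj|Jj|JJ
J/II-3 aff ·: Jj|JJ
J/III-1 aff II-2×II-3: Jj|JJ
⇒ J over [I-1,I-2,II-1,II-2,II-3,III-1]: 69 consistent
L/I-1 aff ·: Ll|LL
L/I-2 un ·: ll
L/II-1 aff I-1×I-2: Ll
L/II-2 ? I-1×I-2: ll|Ll
L/II-3 ? ·: ll|Ll|LL
L/III-1 ? II-2×II-3: ll|Ll|LL
⇒ L over [I-1,I-2,II-1,II-2,II-3,III-1]: 18 consistent

II-2 ∈ {JJ Ll, JJ ll, Jj Ll, Jj ll, jj Ll, jj ll}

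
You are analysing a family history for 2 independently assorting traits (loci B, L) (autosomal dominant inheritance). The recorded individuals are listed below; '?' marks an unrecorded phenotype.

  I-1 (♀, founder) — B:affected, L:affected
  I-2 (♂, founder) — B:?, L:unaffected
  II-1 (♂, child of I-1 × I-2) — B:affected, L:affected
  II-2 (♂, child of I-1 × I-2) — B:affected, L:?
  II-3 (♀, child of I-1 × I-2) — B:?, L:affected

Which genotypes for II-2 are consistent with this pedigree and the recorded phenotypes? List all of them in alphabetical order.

B/I-1 aff ·: Bb|BB
B/I-2 ? ·: bb|Bb|BB
B/II-1 aff I-1×I-2: Bb|BB
B/II-2 aff I-1×I-2: Bb|BB
B/II-3 ? I-1×I-2: bb|Bb|BB
⇒ B over [I-1,I-2,II-1,II-2,II-3]: 32 consistent
L/I-1 aff ·: Ll|LL
L/I-2 un ·: ll
L/II-1 aff I-1×I-2: Ll
L/II-2 ? I-1×I-2: ll|Ll
L/II-3 aff I-1×I-2: Ll
⇒ L over [I-1,I-2,II-1,II-2,II-3]: 3 consistent

II-2 ∈ {BB Ll, BB ll, Bb Ll, Bb ll}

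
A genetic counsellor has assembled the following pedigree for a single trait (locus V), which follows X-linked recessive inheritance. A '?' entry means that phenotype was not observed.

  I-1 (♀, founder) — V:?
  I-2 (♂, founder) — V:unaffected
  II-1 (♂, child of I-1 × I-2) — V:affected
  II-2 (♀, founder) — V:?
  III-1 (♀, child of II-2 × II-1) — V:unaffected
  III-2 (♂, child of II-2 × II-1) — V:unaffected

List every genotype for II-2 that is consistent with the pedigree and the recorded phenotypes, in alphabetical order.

II-2 ∈ {X^VX^V, X^VX^v}

V/I-1 ? ·: X^VX^v|X^vX^v
V/I-2 un ·: X^VY
V/II-1 aff I-1×I-2: X^vY
V/II-2 ? ·: X^VX^V|X^VX^v
V/III-1 un II-2×II-1: X^VX^v
V/III-2 un II-2×II-1: X^VY
⇒ V over [I-1,I-2,II-1,II-2,III-1,III-2]: 4 consistent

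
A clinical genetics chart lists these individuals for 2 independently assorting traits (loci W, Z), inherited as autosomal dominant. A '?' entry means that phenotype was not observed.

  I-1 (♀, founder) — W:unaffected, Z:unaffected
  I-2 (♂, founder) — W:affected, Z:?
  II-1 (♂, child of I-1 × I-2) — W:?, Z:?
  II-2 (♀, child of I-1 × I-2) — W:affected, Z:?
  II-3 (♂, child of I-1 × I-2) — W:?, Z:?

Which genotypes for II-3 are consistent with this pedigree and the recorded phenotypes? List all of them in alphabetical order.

II-3 ∈ {Ww Zz, Ww zz, ww Zz, ww zz}

W/I-1 un ·: ww
W/I-2 aff ·: Ww|WW
W/II-1 ? I-1×I-2: ww|Ww
W/II-2 aff I-1×I-2: Ww
W/II-3 ? I-1×I-2: ww|Ww
⇒ W over [I-1,I-2,II-1,II-2,II-3]: 5 consistent
Z/I-1 un ·: zz
Z/I-2 ? ·: zz|Zz|ZZ
Z/II-1 ? I-1×I-2: zz|Zz
Z/II-2 ? I-1×I-2: zz|Zz
Z/II-3 ? I-1×I-2: zz|Zz
⇒ Z over [I-1,I-2,II-1,II-2,II-3]: 10 consistent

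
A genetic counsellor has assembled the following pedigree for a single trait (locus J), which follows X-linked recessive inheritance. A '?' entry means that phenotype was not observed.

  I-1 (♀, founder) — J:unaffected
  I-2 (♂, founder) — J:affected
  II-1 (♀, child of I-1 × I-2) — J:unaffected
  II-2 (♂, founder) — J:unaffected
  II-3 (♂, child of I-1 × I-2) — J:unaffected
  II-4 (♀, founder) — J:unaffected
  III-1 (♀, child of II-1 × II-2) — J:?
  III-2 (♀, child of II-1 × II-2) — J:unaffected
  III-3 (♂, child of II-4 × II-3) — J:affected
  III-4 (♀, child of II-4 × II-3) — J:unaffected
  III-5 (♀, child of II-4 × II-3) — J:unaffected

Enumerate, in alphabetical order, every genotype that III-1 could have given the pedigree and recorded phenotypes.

J/I-1 un ·: X^JX^J|X^JX^j
J/I-2 aff ·: X^jY
J/II-1 un I-1×I-2: X^JX^j
J/II-2 un ·: X^JY
J/II-3 un I-1×I-2: X^JY
J/II-4 un ·: X^JX^j
J/III-1 ? II-1×II-2: X^JX^J|X^JX^j
J/III-2 un II-1×II-2: X^JX^J|X^JX^j
J/III-3 aff II-4×II-3: X^jY
J/III-4 un II-4×II-3: X^JX^J|X^JX^j
J/III-5 un II-4×II-3: X^JX^J|X^JX^j
⇒ J over [I-1,I-2,II-1,II-2,II-3,II-4,III-1,III-2,III-3,III-4,III-5]: 32 consistent

III-1 ∈ {X^JX^J, X^JX^j}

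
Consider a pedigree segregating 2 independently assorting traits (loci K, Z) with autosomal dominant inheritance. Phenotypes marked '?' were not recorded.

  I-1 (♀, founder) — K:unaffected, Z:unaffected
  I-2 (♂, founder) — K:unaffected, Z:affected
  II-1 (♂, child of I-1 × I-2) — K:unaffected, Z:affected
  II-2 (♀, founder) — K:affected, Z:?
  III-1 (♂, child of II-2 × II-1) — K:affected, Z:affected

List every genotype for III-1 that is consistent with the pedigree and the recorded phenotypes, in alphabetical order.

K/I-1 un ·: kk
K/I-2 un ·: kk
K/II-1 un I-1×I-2: kk
K/II-2 aff ·: Kk|KK
K/III-1 aff II-2×II-1: Kk
⇒ K over [I-1,I-2,II-1,II-2,III-1]: 2 consistent
Z/I-1 un ·: zz
Z/I-2 aff ·: Zz|ZZ
Z/II-1 aff I-1×I-2: Zz
Z/II-2 ? ·: zz|Zz|ZZ
Z/III-1 aff II-2×II-1: Zz|ZZ
⇒ Z over [I-1,I-2,II-1,II-2,III-1]: 10 consistent

III-1 ∈ {Kk ZZ, Kk Zz}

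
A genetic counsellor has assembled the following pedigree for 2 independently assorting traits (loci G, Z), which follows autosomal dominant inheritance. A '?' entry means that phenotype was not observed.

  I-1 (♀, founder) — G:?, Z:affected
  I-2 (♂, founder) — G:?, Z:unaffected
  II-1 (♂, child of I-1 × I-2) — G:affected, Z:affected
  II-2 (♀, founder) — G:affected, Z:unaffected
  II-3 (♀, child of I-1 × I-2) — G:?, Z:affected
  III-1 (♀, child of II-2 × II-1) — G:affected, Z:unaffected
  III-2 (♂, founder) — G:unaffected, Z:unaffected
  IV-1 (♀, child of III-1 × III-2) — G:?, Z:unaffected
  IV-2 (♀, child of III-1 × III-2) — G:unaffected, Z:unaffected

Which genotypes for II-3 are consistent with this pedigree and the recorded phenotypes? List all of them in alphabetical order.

G/I-1 ? ·: gg|Gg|GG
G/I-2 ? ·: gg|Gg|GG
G/II-1 aff I-1×I-2: Gg|GG
G/II-2 aff ·: Gg|GG
G/II-3 ? I-1×I-2: gg|Gg|GG
G/III-1 aff II-2×II-1: Gg
G/III-2 un ·: gg
G/IV-1 ? III-1×III-2: gg|Gg
G/IV-2 un III-1×III-2: gg
⇒ G over [I-1,I-2,II-1,II-2,II-3,III-1,III-2,IV-1,IV-2]: 68 consistent
Z/I-1 aff ·: Zz|ZZ
Z/I-2 un ·: zz
Z/II-1 aff I-1×I-2: Zz
Z/II-2 un ·: zz
Z/II-3 aff I-1×I-2: Zz
Z/III-1 un II-2×II-1: zz
Z/III-2 un ·: zz
Z/IV-1 un III-1×III-2: zz
Z/IV-2 un III-1×III-2: zz
⇒ Z over [I-1,I-2,II-1,II-2,II-3,III-1,III-2,IV-1,IV-2]: 2 consistent

II-3 ∈ {GG Zz, Gg Zz, gg Zz}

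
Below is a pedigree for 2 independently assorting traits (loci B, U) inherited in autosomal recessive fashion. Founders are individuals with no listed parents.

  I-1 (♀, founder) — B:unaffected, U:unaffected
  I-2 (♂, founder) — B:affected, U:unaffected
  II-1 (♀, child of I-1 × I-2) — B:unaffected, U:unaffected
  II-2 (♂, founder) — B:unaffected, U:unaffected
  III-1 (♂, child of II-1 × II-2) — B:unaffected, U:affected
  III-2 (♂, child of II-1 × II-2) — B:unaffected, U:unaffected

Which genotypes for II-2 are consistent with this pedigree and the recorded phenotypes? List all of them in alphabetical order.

B/I-1 un ·: BB|Bb
B/I-2 aff ·: bb
B/II-1 un I-1×I-2: Bb
B/II-2 un ·: BB|Bb
B/III-1 un II-1×II-2: BB|Bb
B/III-2 un II-1×II-2: BB|Bb
⇒ B over [I-1,I-2,II-1,II-2,III-1,III-2]: 16 consistent
U/I-1 un ·: UU|Uu
U/I-2 un ·: UU|Uu
U/II-1 un I-1×I-2: Uu
U/II-2 un ·: Uu
U/III-1 aff II-1×II-2: uu
U/III-2 un II-1×II-2: UU|Uu
⇒ U over [I-1,I-2,II-1,II-2,III-1,III-2]: 6 consistent

II-2 ∈ {BB Uu, Bb Uu}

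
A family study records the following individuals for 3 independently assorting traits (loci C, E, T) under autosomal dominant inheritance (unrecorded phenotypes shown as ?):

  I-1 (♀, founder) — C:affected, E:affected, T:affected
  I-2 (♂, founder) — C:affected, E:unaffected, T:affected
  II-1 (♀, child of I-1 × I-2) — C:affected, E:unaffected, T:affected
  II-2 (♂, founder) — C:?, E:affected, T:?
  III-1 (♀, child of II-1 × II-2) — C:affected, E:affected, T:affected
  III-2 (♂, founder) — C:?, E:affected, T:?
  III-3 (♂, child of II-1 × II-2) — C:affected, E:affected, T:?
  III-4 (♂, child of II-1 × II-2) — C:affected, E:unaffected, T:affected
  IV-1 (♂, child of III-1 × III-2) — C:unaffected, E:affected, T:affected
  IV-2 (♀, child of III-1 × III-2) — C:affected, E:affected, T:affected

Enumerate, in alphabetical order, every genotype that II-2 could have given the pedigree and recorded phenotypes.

II-2 ∈ {CC Ee TT, CC Ee Tt, CC Ee tt, Cc Ee TT, Cc Ee Tt, Cc Ee tt, cc Ee TT, cc Ee Tt, cc Ee tt}

C/I-1 aff ·: Cc|CC
C/I-2 aff ·: Cc|CC
C/II-1 aff I-1×I-2: Cc|CC
C/II-2 ? ·: cc|Cc|CC
C/III-1 aff II-1×II-2: Cc
C/III-2 ? ·: cc|Cc
C/III-3 aff II-1×II-2: Cc|CC
C/III-4 aff II-1×II-2: Cc|CC
C/IV-1 un III-1×III-2: cc
C/IV-2 aff III-1×III-2: Cc|CC
⇒ C over [I-1,I-2,II-1,II-2,III-1,III-2,III-3,III-4,IV-1,IV-2]: 141 consistent
E/I-1 aff ·: Ee
E/I-2 un ·: ee
E/II-1 un I-1×I-2: ee
E/II-2 aff ·: Ee
E/III-1 aff II-1×II-2: Ee
E/III-2 aff ·: Ee|EE
E/III-3 aff II-1×II-2: Ee
E/III-4 un II-1×II-2: ee
E/IV-1 aff III-1×III-2: Ee|EE
E/IV-2 aff III-1×III-2: Ee|EE
⇒ E over [I-1,I-2,II-1,II-2,III-1,III-2,III-3,III-4,IV-1,IV-2]: 8 consistent
T/I-1 aff ·: Tt|TT
T/I-2 aff ·: Tt|TT
T/II-1 aff I-1×I-2: Tt|TT
T/II-2 ? ·: tt|Tt|TT
T/III-1 aff II-1×II-2: Tt|TT
T/III-2 ? ·: tt|Tt|TT
T/III-3 ? II-1×II-2: tt|Tt|TT
T/III-4 aff II-1×II-2: Tt|TT
T/IV-1 aff III-1×III-2: Tt|TT
T/IV-2 aff III-1×III-2: Tt|TT
⇒ T over [I-1,I-2,II-1,II-2,III-1,III-2,III-3,III-4,IV-1,IV-2]: 804 consistent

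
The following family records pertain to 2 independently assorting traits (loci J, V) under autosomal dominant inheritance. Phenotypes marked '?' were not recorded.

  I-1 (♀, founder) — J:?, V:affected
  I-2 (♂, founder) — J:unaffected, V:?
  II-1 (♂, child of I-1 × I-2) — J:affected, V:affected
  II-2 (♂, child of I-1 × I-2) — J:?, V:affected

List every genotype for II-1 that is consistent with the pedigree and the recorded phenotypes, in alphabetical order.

II-1 ∈ {Jj VV, Jj Vv}

J/I-1 ? ·: Jj|JJ
J/I-2 un ·: jj
J/II-1 aff I-1×I-2: Jj
J/II-2 ? I-1×I-2: jj|Jj
⇒ J over [I-1,I-2,II-1,II-2]: 3 consistent
V/I-1 aff ·: Vv|VV
V/I-2 ? ·: vv|Vv|VV
V/II-1 aff I-1×I-2: Vv|VV
V/II-2 aff I-1×I-2: Vv|VV
⇒ V over [I-1,I-2,II-1,II-2]: 15 consistent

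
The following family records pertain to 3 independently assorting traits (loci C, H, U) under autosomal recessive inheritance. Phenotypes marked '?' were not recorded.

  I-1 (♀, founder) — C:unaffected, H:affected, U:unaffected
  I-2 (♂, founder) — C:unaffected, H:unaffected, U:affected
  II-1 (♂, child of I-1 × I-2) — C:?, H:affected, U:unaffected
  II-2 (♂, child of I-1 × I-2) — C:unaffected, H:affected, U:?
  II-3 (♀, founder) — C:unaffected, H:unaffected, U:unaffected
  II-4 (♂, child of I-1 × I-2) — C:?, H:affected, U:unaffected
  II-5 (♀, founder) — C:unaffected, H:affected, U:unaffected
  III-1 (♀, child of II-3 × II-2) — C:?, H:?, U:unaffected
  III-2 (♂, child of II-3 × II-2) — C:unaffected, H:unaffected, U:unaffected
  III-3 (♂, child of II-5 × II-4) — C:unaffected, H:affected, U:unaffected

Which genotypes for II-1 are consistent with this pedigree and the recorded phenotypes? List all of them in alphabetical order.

C/I-1 un ·: CC|Cc
C/I-2 un ·: CC|Cc
C/II-1 ? I-1×I-2: CC|Cc|cc
C/II-2 un I-1×I-2: CC|Cc
C/II-3 un ·: CC|Cc
C/II-4 ? I-1×I-2: CC|Cc|cc
C/II-5 un ·: CC|Cc
C/III-1 ? II-3×II-2: CC|Cc|cc
C/III-2 un II-3×II-2: CC|Cc
C/III-3 un II-5×II-4: CC|Cc
⇒ C over [I-1,I-2,II-1,II-2,II-3,II-4,II-5,III-1,III-2,III-3]: 840 consistent
H/I-1 aff ·: hh
H/I-2 un ·: Hh
H/II-1 aff I-1×I-2: hh
H/II-2 aff I-1×I-2: hh
H/II-3 un ·: HH|Hh
H/II-4 aff I-1×I-2: hh
H/II-5 aff ·: hh
H/III-1 ? II-3×II-2: Hh|hh
H/III-2 un II-3×II-2: Hh
H/III-3 aff II-5×II-4: hh
⇒ H over [I-1,I-2,II-1,II-2,II-3,II-4,II-5,III-1,III-2,III-3]: 3 consistent
U/I-1 un ·: UU|Uu
U/I-2 aff ·: uu
U/II-1 un I-1×I-2: Uu
U/II-2 ? I-1×I-2: Uu|uu
U/II-3 un ·: UU|Uu
U/II-4 un I-1×I-2: Uu
U/II-5 un ·: UU|Uu
U/III-1 un II-3×II-2: UU|Uu
U/III-2 un II-3×II-2: UU|Uu
U/III-3 un II-5×II-4: UU|Uu
⇒ U over [I-1,I-2,II-1,II-2,II-3,II-4,II-5,III-1,III-2,III-3]: 72 consistent

II-1 ∈ {CC hh Uu, Cc hh Uu, cc hh Uu}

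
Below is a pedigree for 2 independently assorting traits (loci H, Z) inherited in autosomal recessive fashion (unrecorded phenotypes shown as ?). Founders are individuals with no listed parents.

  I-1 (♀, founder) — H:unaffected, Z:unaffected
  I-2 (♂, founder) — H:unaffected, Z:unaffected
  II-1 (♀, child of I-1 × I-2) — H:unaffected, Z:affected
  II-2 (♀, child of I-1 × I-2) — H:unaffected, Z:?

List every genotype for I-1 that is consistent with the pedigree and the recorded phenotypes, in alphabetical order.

I-1 ∈ {HH Zz, Hh Zz}

H/I-1 un ·: HH|Hh
H/I-2 un ·: HH|Hh
H/II-1 un I-1×I-2: HH|Hh
H/II-2 un I-1×I-2: HH|Hh
⇒ H over [I-1,I-2,II-1,II-2]: 13 consistent
Z/I-1 un ·: Zz
Z/I-2 un ·: Zz
Z/II-1 aff I-1×I-2: zz
Z/II-2 ? I-1×I-2: ZZ|Zz|zz
⇒ Z over [I-1,I-2,II-1,II-2]: 3 consistent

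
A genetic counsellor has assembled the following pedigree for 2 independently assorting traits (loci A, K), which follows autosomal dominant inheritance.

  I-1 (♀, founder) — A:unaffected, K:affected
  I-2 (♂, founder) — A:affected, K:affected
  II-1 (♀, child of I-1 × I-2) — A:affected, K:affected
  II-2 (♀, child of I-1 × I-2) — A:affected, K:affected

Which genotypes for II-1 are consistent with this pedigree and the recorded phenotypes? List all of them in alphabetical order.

A/I-1 un ·: aa
A/I-2 aff ·: Aa|AA
A/II-1 aff I-1×I-2: Aa
A/II-2 aff I-1×I-2: Aa
⇒ A over [I-1,I-2,II-1,II-2]: 2 consistent
K/I-1 aff ·: Kk|KK
K/I-2 aff ·: Kk|KK
K/II-1 aff I-1×I-2: Kk|KK
K/II-2 aff I-1×I-2: Kk|KK
⇒ K over [I-1,I-2,II-1,II-2]: 13 consistent

II-1 ∈ {Aa KK, Aa Kk}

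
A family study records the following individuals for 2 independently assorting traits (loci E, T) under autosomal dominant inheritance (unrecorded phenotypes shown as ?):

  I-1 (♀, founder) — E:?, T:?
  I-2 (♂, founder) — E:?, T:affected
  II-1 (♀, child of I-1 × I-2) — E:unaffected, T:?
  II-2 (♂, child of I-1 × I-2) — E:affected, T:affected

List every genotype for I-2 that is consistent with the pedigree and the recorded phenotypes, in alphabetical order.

I-2 ∈ {Ee TT, Ee Tt, ee TT, ee Tt}

E/I-1 ? ·: ee|Ee
E/I-2 ? ·: ee|Ee
E/II-1 un I-1×I-2: ee
E/II-2 aff I-1×I-2: Ee|EE
⇒ E over [I-1,I-2,II-1,II-2]: 4 consistent
T/I-1 ? ·: tt|Tt|TT
T/I-2 aff ·: Tt|TT
T/II-1 ? I-1×I-2: tt|Tt|TT
T/II-2 aff I-1×I-2: Tt|TT
⇒ T over [I-1,I-2,II-1,II-2]: 18 consistent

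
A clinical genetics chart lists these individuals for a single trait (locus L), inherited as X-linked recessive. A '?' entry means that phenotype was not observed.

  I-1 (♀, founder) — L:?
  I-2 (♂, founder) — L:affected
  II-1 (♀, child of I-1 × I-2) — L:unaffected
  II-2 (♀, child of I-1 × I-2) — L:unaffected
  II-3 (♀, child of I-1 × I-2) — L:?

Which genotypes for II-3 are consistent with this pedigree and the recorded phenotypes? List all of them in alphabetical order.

II-3 ∈ {X^LX^l, X^lX^l}

L/I-1 ? ·: X^LX^L|X^LX^l
L/I-2 aff ·: X^lY
L/II-1 un I-1×I-2: X^LX^l
L/II-2 un I-1×I-2: X^LX^l
L/II-3 ? I-1×I-2: X^LX^l|X^lX^l
⇒ L over [I-1,I-2,II-1,II-2,II-3]: 3 consistent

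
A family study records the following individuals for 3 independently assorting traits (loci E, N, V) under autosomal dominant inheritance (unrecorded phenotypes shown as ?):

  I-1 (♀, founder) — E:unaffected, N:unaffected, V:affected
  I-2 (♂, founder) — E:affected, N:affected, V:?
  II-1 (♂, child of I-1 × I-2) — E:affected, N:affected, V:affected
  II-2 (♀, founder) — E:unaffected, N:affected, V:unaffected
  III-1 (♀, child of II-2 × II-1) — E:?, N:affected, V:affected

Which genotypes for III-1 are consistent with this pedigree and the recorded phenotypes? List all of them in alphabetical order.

E/I-1 un ·: ee
E/I-2 aff ·: Ee|EE
E/II-1 aff I-1×I-2: Ee
E/II-2 un ·: ee
E/III-1 ? II-2×II-1: ee|Ee
⇒ E over [I-1,I-2,II-1,II-2,III-1]: 4 consistent
N/I-1 un ·: nn
N/I-2 aff ·: Nn|NN
N/II-1 aff I-1×I-2: Nn
N/II-2 aff ·: Nn|NN
N/III-1 aff II-2×II-1: Nn|NN
⇒ N over [I-1,I-2,II-1,II-2,III-1]: 8 consistent
V/I-1 aff ·: Vv|VV
V/I-2 ? ·: vv|Vv|VV
V/II-1 aff I-1×I-2: Vv|VV
V/II-2 un ·: vv
V/III-1 aff II-2×II-1: Vv
⇒ V over [I-1,I-2,II-1,II-2,III-1]: 9 consistent

III-1 ∈ {Ee NN Vv, Ee Nn Vv, ee NN Vv, ee Nn Vv}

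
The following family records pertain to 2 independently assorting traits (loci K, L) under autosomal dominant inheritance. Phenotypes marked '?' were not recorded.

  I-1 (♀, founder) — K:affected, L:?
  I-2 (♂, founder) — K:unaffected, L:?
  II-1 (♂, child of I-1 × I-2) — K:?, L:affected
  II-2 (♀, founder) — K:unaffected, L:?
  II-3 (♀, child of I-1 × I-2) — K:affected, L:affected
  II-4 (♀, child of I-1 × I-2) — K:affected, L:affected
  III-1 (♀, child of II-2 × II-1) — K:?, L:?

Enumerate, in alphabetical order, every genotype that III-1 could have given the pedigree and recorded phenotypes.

K/I-1 aff ·: Kk|KK
K/I-2 un ·: kk
K/II-1 ? I-1×I-2: kk|Kk
K/II-2 un ·: kk
K/II-3 aff I-1×I-2: Kk
K/II-4 aff I-1×I-2: Kk
K/III-1 ? II-2×II-1: kk|Kk
⇒ K over [I-1,I-2,II-1,II-2,II-3,II-4,III-1]: 5 consistent
L/I-1 ? ·: ll|Ll|LL
L/I-2 ? ·: ll|Ll|LL
L/II-1 aff I-1×I-2: Ll|LL
L/II-2 ? ·: ll|Ll|LL
L/II-3 aff I-1×I-2: Ll|LL
L/II-4 aff I-1×I-2: Ll|LL
L/III-1 ? II-2×II-1: ll|Ll|LL
⇒ L over [I-1,I-2,II-1,II-2,II-3,II-4,III-1]: 164 consistent

III-1 ∈ {Kk LL, Kk Ll, Kk ll, kk LL, kk Ll, kk ll}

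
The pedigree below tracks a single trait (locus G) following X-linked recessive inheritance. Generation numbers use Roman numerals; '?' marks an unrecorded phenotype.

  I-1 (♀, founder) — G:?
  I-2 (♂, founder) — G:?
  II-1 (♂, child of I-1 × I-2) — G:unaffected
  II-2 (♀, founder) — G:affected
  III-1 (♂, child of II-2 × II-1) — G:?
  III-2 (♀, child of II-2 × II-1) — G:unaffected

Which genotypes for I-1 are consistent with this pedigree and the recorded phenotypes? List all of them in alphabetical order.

I-1 ∈ {X^GX^G, X^GX^g}

G/I-1 ? ·: X^GX^G|X^GX^g
G/I-2 ? ·: X^GY|X^gY
G/II-1 un I-1×I-2: X^GY
G/II-2 aff ·: X^gX^g
G/III-1 ? II-2×II-1: X^gY
G/III-2 un II-2×II-1: X^GX^g
⇒ G over [I-1,I-2,II-1,II-2,III-1,III-2]: 4 consistent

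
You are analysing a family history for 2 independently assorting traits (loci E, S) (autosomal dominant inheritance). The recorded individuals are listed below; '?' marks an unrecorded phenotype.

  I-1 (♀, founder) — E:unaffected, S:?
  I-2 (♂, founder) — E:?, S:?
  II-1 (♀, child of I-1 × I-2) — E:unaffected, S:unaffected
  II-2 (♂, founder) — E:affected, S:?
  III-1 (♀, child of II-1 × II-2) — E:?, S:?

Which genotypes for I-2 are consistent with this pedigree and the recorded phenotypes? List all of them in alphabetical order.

E/I-1 un ·: ee
E/I-2 ? ·: ee|Ee
E/II-1 un I-1×I-2: ee
E/II-2 aff ·: Ee|EE
E/III-1 ? II-1×II-2: ee|Ee
⇒ E over [I-1,I-2,II-1,II-2,III-1]: 6 consistent
S/I-1 ? ·: ss|Ss
S/I-2 ? ·: ss|Ss
S/II-1 un I-1×I-2: ss
S/II-2 ? ·: ss|Ss|SS
S/III-1 ? II-1×II-2: ss|Ss
⇒ S over [I-1,I-2,II-1,II-2,III-1]: 16 consistent

I-2 ∈ {Ee Ss, Ee ss, ee Ss, ee ss}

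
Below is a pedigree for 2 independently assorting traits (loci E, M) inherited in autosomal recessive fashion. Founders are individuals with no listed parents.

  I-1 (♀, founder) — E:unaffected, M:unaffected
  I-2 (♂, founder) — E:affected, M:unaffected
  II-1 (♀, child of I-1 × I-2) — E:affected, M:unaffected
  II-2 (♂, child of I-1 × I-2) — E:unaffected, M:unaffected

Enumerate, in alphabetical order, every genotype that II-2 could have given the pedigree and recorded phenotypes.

II-2 ∈ {Ee MM, Ee Mm}

E/I-1 un ·: Ee
E/I-2 aff ·: ee
E/II-1 aff I-1×I-2: ee
E/II-2 un I-1×I-2: Ee
⇒ E over [I-1,I-2,II-1,II-2]: 1 consistent
M/I-1 un ·: MM|Mm
M/I-2 un ·: MM|Mm
M/II-1 un I-1×I-2: MM|Mm
M/II-2 un I-1×I-2: MM|Mm
⇒ M over [I-1,I-2,II-1,II-2]: 13 consistent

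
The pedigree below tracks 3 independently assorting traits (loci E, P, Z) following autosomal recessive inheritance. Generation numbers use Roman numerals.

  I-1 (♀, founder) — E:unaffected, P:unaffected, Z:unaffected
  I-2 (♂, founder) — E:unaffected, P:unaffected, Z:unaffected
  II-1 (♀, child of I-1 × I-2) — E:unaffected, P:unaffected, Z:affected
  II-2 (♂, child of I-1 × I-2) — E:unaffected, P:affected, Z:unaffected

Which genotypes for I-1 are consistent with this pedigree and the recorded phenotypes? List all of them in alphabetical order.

I-1 ∈ {EE Pp Zz, Ee Pp Zz}

E/I-1 un ·: EE|Ee
E/I-2 un ·: EE|Ee
E/II-1 un I-1×I-2: EE|Ee
E/II-2 un I-1×I-2: EE|Ee
⇒ E over [I-1,I-2,II-1,II-2]: 13 consistent
P/I-1 un ·: Pp
P/I-2 un ·: Pp
P/II-1 un I-1×I-2: PP|Pp
P/II-2 aff I-1×I-2: pp
⇒ P over [I-1,I-2,II-1,II-2]: 2 consistent
Z/I-1 un ·: Zz
Z/I-2 un ·: Zz
Z/II-1 aff I-1×I-2: zz
Z/II-2 un I-1×I-2: ZZ|Zz
⇒ Z over [I-1,I-2,II-1,II-2]: 2 consistent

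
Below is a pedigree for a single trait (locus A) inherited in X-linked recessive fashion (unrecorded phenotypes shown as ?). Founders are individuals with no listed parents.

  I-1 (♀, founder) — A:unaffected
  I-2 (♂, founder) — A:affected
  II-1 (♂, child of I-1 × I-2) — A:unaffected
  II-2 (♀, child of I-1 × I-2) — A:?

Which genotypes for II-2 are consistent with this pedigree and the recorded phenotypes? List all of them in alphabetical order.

II-2 ∈ {X^AX^a, X^aX^a}

A/I-1 un ·: X^AX^A|X^AX^a
A/I-2 aff ·: X^aY
A/II-1 un I-1×I-2: X^AY
A/II-2 ? I-1×I-2: X^AX^a|X^aX^a
⇒ A over [I-1,I-2,II-1,II-2]: 3 consistent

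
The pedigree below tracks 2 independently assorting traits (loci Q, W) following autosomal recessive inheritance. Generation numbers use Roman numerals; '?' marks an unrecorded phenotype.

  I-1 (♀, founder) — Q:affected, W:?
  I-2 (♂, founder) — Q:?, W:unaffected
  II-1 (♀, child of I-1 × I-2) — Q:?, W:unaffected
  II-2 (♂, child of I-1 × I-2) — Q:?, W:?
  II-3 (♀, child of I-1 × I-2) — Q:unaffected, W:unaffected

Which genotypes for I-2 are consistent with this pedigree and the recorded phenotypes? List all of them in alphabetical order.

Q/I-1 aff ·: qq
Q/I-2 ? ·: QQ|Qq
Q/II-1 ? I-1×I-2: Qq|qq
Q/II-2 ? I-1×I-2: Qq|qq
Q/II-3 un I-1×I-2: Qq
⇒ Q over [I-1,I-2,II-1,II-2,II-3]: 5 consistent
W/I-1 ? ·: WW|Ww|ww
W/I-2 un ·: WW|Ww
W/II-1 un I-1×I-2: WW|Ww
W/II-2 ? I-1×I-2: WW|Ww|ww
W/II-3 un I-1×I-2: WW|Ww
⇒ W over [I-1,I-2,II-1,II-2,II-3]: 32 consistent

I-2 ∈ {QQ WW, QQ Ww, Qq WW, Qq Ww}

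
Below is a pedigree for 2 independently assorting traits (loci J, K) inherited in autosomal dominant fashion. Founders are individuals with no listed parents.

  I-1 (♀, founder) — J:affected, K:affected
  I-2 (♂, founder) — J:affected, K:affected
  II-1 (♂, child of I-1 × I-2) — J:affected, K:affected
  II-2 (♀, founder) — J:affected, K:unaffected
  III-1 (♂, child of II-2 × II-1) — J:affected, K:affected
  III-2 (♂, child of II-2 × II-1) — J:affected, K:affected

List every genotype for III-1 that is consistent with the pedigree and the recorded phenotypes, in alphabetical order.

III-1 ∈ {JJ Kk, Jj Kk}

J/I-1 aff ·: Jj|JJ
J/I-2 aff ·: Jj|JJ
J/II-1 aff I-1×I-2: Jj|JJ
J/II-2 aff ·: Jj|JJ
J/III-1 aff II-2×II-1: Jj|JJ
J/III-2 aff II-2×II-1: Jj|JJ
⇒ J over [I-1,I-2,II-1,II-2,III-1,III-2]: 44 consistent
K/I-1 aff ·: Kk|KK
K/I-2 aff ·: Kk|KK
K/II-1 aff I-1×I-2: Kk|KK
K/II-2 un ·: kk
K/III-1 aff II-2×II-1: Kk
K/III-2 aff II-2×II-1: Kk
⇒ K over [I-1,I-2,II-1,II-2,III-1,III-2]: 7 consistent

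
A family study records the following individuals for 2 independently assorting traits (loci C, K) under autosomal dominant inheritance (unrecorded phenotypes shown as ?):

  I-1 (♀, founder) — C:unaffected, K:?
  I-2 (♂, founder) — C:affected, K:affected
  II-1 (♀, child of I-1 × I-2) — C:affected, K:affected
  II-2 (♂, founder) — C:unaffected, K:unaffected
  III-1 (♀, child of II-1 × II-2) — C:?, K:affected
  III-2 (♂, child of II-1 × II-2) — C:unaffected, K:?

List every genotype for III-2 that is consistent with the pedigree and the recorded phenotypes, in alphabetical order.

III-2 ∈ {cc Kk, cc kk}

C/I-1 un ·: cc
C/I-2 aff ·: Cc|CC
C/II-1 aff I-1×I-2: Cc
C/II-2 un ·: cc
C/III-1 ? II-1×II-2: cc|Cc
C/III-2 un II-1×II-2: cc
⇒ C over [I-1,I-2,II-1,II-2,III-1,III-2]: 4 consistent
K/I-1 ? ·: kk|Kk|KK
K/I-2 aff ·: Kk|KK
K/II-1 aff I-1×I-2: Kk|KK
K/II-2 un ·: kk
K/III-1 aff II-1×II-2: Kk
K/III-2 ? II-1×II-2: kk|Kk
⇒ K over [I-1,I-2,II-1,II-2,III-1,III-2]: 14 consistent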